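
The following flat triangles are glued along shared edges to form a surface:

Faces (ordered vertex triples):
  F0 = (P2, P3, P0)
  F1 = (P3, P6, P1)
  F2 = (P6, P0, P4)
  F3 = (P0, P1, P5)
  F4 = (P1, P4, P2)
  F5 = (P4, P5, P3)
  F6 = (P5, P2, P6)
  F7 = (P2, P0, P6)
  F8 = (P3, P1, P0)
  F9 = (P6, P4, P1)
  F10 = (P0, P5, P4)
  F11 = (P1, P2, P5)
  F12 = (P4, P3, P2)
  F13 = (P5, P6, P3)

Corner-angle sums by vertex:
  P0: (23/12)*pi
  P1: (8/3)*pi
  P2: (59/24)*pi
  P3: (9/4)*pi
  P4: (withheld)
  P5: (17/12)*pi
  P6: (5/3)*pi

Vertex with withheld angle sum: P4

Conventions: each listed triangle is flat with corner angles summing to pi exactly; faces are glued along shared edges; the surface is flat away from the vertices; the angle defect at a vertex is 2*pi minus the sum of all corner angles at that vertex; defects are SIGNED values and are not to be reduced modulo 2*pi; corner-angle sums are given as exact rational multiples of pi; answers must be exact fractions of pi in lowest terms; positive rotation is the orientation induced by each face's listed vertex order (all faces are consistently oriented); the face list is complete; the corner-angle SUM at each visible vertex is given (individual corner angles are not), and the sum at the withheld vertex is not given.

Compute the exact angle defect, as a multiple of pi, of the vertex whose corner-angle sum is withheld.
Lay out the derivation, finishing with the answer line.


V = 7, E = 21, F = 14; chi = V - E + F = 0
Gauss-Bonnet: total defect = 2*pi*chi = 0; visible defects sum to (-3/8)*pi

Answer: defect(P4) = (3/8)*pi


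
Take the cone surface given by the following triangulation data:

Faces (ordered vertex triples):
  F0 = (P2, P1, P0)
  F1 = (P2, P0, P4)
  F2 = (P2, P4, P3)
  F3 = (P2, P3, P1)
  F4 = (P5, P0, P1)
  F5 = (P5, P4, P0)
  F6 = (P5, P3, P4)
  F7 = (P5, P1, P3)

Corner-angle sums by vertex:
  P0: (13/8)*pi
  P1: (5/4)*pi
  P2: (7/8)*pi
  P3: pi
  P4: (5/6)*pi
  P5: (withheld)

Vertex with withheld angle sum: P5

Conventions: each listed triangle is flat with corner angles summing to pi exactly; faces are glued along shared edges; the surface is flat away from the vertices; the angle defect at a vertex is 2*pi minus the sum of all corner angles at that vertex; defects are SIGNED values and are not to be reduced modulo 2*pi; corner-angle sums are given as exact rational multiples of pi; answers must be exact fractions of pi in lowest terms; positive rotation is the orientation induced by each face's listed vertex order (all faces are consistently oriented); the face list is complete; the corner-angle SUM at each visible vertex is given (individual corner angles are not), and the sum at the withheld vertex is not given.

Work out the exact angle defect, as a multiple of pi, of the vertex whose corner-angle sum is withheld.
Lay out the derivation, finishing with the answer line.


V = 6, E = 12, F = 8; chi = V - E + F = 2
Gauss-Bonnet: total defect = 2*pi*chi = 4*pi; visible defects sum to (53/12)*pi

Answer: defect(P5) = (-5/12)*pi


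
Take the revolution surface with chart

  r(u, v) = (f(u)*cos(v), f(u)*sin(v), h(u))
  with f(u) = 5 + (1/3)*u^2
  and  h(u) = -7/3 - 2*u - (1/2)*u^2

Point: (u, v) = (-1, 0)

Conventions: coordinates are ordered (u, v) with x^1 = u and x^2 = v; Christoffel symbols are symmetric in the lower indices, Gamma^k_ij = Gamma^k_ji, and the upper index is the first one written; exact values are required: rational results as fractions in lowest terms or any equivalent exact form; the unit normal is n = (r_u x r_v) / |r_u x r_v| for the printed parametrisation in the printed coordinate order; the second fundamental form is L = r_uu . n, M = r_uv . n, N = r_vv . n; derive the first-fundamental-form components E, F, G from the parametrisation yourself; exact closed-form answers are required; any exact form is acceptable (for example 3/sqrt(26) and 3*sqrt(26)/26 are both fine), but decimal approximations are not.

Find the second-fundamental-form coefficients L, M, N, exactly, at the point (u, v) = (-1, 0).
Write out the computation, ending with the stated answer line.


f = 16/3, f' = -2/3, f'' = 2/3, h' = -1, h'' = -1
E = 13/9, F = 0, G = 256/9; answer radicand W^2 = 13/9
unnormalised second-form numerators: l = 4/3, m = 0, n = -16/3; L = l/sqrt(13/9), and similarly M = m/sqrt(W^2), N = n/sqrt(W^2)

Answer: L = 4*sqrt(13)/13, M = 0, N = -16*sqrt(13)/13


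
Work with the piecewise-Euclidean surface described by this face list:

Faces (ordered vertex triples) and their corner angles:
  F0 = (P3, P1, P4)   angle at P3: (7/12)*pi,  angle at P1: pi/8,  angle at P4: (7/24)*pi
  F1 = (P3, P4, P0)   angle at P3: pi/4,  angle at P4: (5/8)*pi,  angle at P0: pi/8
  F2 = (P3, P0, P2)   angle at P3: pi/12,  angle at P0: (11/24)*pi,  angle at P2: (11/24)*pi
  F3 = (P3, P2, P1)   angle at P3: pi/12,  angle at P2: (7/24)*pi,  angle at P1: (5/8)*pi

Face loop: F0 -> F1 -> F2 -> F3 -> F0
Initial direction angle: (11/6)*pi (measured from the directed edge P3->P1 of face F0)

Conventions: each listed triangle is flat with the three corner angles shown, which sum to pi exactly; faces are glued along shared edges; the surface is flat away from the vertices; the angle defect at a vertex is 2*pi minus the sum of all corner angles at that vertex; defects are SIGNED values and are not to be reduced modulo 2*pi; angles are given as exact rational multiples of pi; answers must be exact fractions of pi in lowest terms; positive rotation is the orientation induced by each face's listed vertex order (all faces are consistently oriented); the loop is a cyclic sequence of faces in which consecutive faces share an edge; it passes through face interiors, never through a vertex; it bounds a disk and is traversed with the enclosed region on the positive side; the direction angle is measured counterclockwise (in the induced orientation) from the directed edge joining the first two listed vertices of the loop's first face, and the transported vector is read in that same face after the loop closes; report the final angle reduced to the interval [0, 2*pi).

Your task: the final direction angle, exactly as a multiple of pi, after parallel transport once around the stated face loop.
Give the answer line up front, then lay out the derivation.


Answer: final direction angle = (5/6)*pi

enclosed vertex P3: corner angles sum to pi, defect = 2*pi - pi = pi
adding the enclosed defects to the starting angle (mod 2*pi, induced orientation) gives the holonomy
final angle = (11/6)*pi + pi = (5/6)*pi (mod 2*pi)


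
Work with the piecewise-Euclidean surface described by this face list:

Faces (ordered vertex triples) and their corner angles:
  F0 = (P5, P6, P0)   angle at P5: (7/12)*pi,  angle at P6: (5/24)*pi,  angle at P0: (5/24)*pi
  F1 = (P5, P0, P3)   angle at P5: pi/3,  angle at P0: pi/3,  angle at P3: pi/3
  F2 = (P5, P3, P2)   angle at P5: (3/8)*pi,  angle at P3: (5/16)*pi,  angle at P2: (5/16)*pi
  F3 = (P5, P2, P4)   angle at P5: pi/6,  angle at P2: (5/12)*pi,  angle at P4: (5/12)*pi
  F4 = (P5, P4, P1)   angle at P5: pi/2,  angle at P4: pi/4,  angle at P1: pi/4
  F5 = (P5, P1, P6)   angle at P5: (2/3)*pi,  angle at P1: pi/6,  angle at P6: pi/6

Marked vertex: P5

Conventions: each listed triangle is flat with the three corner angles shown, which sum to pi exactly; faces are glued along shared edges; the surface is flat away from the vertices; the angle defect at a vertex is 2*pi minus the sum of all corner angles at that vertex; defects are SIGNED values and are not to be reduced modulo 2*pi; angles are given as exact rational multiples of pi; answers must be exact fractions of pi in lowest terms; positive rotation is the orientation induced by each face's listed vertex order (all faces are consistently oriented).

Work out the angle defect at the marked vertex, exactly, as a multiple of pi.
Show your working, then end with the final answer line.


Sum of corner angles at P5: (21/8)*pi
defect = 2*pi - (21/8)*pi

Answer: defect(P5) = (-5/8)*pi


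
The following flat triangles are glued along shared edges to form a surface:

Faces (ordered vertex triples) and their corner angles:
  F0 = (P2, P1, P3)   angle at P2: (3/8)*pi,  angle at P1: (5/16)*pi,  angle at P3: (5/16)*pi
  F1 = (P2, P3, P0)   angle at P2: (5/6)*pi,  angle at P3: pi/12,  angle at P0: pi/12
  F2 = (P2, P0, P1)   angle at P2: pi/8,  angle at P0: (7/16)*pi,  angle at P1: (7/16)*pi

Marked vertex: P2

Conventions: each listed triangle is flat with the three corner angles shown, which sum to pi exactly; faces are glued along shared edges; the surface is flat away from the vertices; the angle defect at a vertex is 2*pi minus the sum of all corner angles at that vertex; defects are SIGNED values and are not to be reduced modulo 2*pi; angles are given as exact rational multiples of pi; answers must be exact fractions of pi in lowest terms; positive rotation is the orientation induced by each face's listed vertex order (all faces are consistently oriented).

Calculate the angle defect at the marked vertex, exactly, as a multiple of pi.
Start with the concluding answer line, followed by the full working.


Answer: defect(P2) = (2/3)*pi

Sum of corner angles at P2: (4/3)*pi
defect = 2*pi - (4/3)*pi


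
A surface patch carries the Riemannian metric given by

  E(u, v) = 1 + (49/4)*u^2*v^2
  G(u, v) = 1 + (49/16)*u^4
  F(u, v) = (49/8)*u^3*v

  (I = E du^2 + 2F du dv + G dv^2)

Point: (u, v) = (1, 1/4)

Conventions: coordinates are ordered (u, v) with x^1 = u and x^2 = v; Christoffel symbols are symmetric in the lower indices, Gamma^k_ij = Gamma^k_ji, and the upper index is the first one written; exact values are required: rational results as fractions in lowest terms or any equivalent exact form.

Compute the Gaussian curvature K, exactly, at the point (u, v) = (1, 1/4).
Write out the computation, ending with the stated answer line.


E = 113/64, F = 49/32, G = 65/16, EG - F^2 = 309/64 at the point
E_u = 49/32, E_v = 49/8, F_u = 147/32, F_v = 49/8, G_u = 49/4, G_v = 0
E_vv = 49/2, F_uv = 147/8, G_uu = 147/4
The intrinsic route: Brioschi's K = (det M1 - det M2)/(EG - F^2)^2.
M1 = [[-E_vv/2 + F_uv - G_uu/2, E_u/2, F_u - E_v/2], [F_v - G_u/2, E, F], [G_v/2, F, G]] = [[-49/4, 49/64, 49/32], [0, 113/64, 49/32], [0, 49/32, 65/16]]; det M1 = -15141/256
M2 = [[0, E_v/2, G_u/2], [E_v/2, E, F], [G_u/2, F, G]] = [[0, 49/16, 49/8], [49/16, 113/64, 49/32], [49/8, 49/32, 65/16]]; det M2 = -12005/256
det M1 - det M2 = -49/4; K = -49/4 / (309/64)^2 = -50176/95481

Answer: K = -50176/95481


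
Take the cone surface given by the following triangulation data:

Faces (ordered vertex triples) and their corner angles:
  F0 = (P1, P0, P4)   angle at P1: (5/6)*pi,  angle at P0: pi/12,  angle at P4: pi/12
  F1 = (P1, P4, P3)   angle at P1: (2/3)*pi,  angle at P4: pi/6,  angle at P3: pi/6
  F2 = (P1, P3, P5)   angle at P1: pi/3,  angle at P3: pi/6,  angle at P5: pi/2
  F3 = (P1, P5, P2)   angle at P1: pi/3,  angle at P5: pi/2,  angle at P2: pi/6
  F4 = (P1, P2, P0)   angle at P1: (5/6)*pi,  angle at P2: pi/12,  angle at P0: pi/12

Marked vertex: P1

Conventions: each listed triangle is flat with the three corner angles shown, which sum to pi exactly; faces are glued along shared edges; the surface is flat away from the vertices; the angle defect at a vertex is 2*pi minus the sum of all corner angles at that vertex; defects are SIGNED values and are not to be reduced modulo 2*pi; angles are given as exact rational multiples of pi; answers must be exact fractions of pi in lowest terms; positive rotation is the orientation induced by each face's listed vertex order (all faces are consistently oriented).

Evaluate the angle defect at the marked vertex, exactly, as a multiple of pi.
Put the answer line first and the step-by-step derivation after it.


Answer: defect(P1) = -pi

Sum of corner angles at P1: 3*pi
defect = 2*pi - 3*pi


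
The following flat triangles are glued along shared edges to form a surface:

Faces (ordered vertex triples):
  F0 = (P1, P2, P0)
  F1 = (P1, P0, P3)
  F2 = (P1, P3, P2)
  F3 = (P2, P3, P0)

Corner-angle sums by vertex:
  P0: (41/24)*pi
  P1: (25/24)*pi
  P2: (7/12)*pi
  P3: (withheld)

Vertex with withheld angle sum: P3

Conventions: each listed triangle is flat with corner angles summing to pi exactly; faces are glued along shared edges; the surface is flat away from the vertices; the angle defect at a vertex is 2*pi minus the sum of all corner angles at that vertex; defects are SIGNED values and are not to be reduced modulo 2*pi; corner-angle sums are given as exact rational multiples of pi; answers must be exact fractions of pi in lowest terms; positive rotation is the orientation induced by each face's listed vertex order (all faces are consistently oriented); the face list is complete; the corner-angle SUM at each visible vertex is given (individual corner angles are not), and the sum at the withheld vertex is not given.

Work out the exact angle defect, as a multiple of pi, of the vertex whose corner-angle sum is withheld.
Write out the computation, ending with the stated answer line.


V = 4, E = 6, F = 4; chi = V - E + F = 2
Gauss-Bonnet: total defect = 2*pi*chi = 4*pi; visible defects sum to (8/3)*pi

Answer: defect(P3) = (4/3)*pi


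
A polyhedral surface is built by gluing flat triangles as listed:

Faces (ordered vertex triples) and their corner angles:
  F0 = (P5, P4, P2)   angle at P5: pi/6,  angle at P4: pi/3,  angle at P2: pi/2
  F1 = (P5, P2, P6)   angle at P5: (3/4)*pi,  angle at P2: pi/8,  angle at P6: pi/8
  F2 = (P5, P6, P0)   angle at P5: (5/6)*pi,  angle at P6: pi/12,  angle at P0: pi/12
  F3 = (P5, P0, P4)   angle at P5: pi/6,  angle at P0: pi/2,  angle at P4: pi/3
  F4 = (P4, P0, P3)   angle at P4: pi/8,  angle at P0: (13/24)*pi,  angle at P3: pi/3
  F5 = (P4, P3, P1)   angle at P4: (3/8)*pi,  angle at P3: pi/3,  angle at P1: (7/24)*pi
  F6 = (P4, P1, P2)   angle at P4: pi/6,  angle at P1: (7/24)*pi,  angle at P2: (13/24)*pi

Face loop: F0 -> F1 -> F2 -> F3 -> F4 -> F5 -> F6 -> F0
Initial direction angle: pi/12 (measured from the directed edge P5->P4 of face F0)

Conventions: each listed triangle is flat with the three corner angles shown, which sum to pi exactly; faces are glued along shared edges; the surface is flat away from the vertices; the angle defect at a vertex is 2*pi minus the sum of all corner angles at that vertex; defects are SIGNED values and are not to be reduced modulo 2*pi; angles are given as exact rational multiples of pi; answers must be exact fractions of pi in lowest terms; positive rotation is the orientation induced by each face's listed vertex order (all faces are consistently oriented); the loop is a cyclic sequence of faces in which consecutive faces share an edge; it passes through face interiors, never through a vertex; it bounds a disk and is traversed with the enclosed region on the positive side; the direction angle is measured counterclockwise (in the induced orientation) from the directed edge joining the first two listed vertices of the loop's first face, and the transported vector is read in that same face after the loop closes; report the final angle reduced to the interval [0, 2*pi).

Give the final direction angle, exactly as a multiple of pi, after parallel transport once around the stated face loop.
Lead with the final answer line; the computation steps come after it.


Answer: final direction angle = (5/6)*pi

enclosed vertex P4: corner angles sum to (4/3)*pi, defect = 2*pi - (4/3)*pi = (2/3)*pi
enclosed vertex P5: corner angles sum to (23/12)*pi, defect = 2*pi - (23/12)*pi = pi/12
final direction = starting direction + enclosed defect total, reduced mod 2*pi (induced orientation)
final angle = pi/12 + (3/4)*pi = (5/6)*pi (mod 2*pi)


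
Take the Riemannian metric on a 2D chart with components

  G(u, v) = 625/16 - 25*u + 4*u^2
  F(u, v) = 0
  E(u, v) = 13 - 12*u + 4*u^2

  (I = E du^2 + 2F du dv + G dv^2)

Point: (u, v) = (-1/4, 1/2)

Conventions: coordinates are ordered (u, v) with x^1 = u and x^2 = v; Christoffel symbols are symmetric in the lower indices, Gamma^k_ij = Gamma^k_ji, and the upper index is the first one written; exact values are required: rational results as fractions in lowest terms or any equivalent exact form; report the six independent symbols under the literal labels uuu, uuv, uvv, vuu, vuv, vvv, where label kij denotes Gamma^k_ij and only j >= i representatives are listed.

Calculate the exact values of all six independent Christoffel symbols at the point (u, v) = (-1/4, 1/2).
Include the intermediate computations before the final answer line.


E = 65/4, F = 0, G = 729/16 at the point
E_u = -14, E_v = 0, F_u = 0, F_v = 0, G_u = -27, G_v = 0
EG - F^2 = 47385/64;  g^inv = (64/47385) * [[729/16, 0], [0, 65/4]]
first-kind symbols [ij,l] = (1/2)(d_i g_jl + d_j g_il - d_l g_ij): [uu,u] = E_u/2 = -7, [uu,v] = F_u - E_v/2 = 0, [uv,u] = E_v/2 = 0, [uv,v] = G_u/2 = -27/2, [vv,u] = F_v - G_u/2 = 27/2, [vv,v] = G_v/2 = 0
Gamma^u_ij = (G*[ij,u] - F*[ij,v])/(EG - F^2), Gamma^v_ij = (E*[ij,v] - F*[ij,u])/(EG - F^2)

Answer: Gamma_uuu = -28/65, Gamma_uuv = 0, Gamma_uvv = 54/65, Gamma_vuu = 0, Gamma_vuv = -8/27, Gamma_vvv = 0


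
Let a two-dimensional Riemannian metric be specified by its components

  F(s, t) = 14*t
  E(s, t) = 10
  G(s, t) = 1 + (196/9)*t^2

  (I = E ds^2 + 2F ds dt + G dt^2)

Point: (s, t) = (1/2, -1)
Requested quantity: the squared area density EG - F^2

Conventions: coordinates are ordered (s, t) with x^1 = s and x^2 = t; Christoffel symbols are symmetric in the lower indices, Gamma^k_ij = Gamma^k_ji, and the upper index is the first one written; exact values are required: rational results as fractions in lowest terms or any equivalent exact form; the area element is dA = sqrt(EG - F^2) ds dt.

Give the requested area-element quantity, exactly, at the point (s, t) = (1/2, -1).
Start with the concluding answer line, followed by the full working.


Answer: EG - F^2 = 286/9

E = 10, F = -14, G = 205/9; EG - F^2 = 286/9


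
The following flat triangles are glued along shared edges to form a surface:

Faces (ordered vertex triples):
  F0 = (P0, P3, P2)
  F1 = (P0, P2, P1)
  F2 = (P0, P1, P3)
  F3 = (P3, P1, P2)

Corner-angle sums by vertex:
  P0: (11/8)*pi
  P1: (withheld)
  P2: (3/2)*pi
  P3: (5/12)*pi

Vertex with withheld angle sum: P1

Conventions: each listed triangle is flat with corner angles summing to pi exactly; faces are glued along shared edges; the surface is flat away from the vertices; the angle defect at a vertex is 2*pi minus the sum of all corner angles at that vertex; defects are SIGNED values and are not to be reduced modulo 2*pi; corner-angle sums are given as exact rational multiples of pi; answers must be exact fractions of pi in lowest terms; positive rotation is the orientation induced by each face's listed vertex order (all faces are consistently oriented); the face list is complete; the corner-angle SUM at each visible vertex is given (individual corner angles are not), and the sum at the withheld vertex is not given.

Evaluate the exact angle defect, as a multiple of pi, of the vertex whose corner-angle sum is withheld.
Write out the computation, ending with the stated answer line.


V = 4, E = 6, F = 4; chi = V - E + F = 2
Gauss-Bonnet: total defect = 2*pi*chi = 4*pi; visible defects sum to (65/24)*pi

Answer: defect(P1) = (31/24)*pi


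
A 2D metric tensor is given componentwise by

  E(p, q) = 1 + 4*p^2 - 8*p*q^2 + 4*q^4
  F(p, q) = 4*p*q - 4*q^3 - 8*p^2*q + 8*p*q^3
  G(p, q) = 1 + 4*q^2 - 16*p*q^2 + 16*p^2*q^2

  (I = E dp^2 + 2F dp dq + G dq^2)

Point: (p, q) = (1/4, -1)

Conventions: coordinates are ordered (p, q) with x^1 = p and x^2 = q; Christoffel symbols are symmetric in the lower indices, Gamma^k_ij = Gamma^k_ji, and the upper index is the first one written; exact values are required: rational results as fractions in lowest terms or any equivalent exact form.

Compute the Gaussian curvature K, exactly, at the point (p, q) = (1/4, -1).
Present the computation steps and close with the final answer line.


E = 13/4, F = 3/2, G = 2, EG - F^2 = 17/4 at the point
E_p = -6, E_q = -12, F_p = -8, F_q = -11/2, G_p = -8, G_q = -2
E_qq = 44, F_pq = 24, G_pp = 32
K follows from Brioschi's formula, (det M1 - det M2)/(EG - F^2)^2.
M1 = [[-E_qq/2 + F_pq - G_pp/2, E_p/2, F_p - E_q/2], [F_q - G_p/2, E, F], [G_q/2, F, G]] = [[-14, -3, -2], [-3/2, 13/4, 3/2], [-1, 3/2, 2]]; det M1 = -66
M2 = [[0, E_q/2, G_p/2], [E_q/2, E, F], [G_p/2, F, G]] = [[0, -6, -4], [-6, 13/4, 3/2], [-4, 3/2, 2]]; det M2 = -52
det M1 - det M2 = -14; K = -14 / (17/4)^2 = -224/289

Answer: K = -224/289


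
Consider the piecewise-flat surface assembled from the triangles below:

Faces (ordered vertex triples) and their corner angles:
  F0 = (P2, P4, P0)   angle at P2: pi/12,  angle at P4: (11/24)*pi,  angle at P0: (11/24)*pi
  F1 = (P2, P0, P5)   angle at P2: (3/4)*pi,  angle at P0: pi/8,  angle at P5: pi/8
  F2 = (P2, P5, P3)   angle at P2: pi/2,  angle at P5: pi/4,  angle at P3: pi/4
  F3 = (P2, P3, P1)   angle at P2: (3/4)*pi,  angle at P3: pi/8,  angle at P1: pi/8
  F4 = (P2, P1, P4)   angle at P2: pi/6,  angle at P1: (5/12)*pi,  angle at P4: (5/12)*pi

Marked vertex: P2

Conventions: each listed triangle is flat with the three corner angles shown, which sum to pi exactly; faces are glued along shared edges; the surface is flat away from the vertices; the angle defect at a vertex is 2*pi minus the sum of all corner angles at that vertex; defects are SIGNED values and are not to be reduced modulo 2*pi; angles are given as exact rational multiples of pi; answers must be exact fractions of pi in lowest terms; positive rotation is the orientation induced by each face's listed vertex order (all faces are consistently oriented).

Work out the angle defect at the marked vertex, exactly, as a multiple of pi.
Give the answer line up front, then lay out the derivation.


Answer: defect(P2) = -pi/4

Sum of corner angles at P2: (9/4)*pi
defect = 2*pi - (9/4)*pi


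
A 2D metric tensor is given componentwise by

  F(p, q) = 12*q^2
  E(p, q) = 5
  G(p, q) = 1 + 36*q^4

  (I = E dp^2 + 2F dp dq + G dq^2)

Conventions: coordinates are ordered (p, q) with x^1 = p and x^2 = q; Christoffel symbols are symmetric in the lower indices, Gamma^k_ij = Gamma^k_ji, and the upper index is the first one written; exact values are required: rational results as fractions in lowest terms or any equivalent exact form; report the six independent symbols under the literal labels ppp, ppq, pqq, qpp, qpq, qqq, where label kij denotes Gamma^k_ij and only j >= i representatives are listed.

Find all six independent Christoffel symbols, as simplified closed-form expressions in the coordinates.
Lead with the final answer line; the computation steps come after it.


Answer: Gamma_ppp = 0, Gamma_ppq = 0, Gamma_pqq = 24*q/(36*q^4 + 5), Gamma_qpp = 0, Gamma_qpq = 0, Gamma_qqq = 72*q^3/(36*q^4 + 5)

E = 5; F = 12*q^2; G = 1 + 36*q^4
Gamma^k_ij = (1/2) g^{kl} (d_i g_jl + d_j g_il - d_l g_ij), with g^inv = (1/(EG-F^2)) [[G, -F], [-F, E]]
first partials: E_p = 0, E_q = 0, F_p = 0, F_q = 24*q, G_p = 0, G_q = 144*q^3
D = EG - F^2 = 5 + 36*q^4
expanded: Gamma^p_pp = (G E_p - 2F F_p + F E_q)/(2D), Gamma^p_pq = (G E_q - F G_p)/(2D), Gamma^p_qq = (2G F_q - G G_p - F G_q)/(2D), Gamma^q_pp = (2E F_p - E E_q - F E_p)/(2D), Gamma^q_pq = (E G_p - F E_q)/(2D), Gamma^q_qq = (E G_q - 2F F_q + F G_p)/(2D); substitute and cancel common factors


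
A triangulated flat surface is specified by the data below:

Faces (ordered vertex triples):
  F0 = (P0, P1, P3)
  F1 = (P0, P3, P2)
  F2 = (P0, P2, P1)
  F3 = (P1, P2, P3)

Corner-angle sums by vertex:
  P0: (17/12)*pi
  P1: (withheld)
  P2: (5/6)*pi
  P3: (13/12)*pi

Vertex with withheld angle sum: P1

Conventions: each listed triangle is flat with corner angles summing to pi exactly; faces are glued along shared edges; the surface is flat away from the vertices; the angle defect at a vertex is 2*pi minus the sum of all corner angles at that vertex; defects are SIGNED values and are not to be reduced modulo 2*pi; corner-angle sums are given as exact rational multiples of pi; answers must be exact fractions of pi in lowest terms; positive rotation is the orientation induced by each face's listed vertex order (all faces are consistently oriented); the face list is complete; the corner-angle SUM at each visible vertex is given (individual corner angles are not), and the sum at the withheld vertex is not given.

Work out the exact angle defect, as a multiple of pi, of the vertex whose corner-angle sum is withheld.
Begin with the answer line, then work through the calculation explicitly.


Answer: defect(P1) = (4/3)*pi

V = 4, E = 6, F = 4; chi = V - E + F = 2
Gauss-Bonnet: total defect = 2*pi*chi = 4*pi; visible defects sum to (8/3)*pi


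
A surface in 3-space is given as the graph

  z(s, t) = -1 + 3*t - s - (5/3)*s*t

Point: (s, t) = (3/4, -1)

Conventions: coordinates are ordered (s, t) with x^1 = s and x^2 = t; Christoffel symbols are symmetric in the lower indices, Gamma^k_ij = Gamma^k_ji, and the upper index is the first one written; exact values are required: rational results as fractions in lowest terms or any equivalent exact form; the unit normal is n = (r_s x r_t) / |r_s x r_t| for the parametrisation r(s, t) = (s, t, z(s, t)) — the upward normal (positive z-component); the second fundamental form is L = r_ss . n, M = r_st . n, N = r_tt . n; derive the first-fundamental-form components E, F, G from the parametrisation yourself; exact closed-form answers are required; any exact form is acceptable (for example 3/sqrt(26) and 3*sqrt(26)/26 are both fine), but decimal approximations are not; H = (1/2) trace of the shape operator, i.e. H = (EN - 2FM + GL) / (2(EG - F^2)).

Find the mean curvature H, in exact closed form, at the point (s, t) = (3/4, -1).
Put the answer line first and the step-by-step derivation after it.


Answer: H = 3360*sqrt(649)/421201

z_s = 2/3, z_t = 7/4, z_ss = 0, z_st = -5/3, z_tt = 0
E = 13/9, F = 7/6, G = 65/16; answer radicand W^2 = 649/144
unnormalised second-form numerators: l = 0, m = -5/3, n = 0; L = l/sqrt(649/144), and similarly M = m/sqrt(W^2), N = n/sqrt(W^2)
H = (E*n - 2*F*m + G*l) / (2*(EG - F^2)*sqrt(W^2)); E*n - 2*F*m + G*l = 35/9, EG - F^2 = 649/144, so H = (280/649)/sqrt(649/144)


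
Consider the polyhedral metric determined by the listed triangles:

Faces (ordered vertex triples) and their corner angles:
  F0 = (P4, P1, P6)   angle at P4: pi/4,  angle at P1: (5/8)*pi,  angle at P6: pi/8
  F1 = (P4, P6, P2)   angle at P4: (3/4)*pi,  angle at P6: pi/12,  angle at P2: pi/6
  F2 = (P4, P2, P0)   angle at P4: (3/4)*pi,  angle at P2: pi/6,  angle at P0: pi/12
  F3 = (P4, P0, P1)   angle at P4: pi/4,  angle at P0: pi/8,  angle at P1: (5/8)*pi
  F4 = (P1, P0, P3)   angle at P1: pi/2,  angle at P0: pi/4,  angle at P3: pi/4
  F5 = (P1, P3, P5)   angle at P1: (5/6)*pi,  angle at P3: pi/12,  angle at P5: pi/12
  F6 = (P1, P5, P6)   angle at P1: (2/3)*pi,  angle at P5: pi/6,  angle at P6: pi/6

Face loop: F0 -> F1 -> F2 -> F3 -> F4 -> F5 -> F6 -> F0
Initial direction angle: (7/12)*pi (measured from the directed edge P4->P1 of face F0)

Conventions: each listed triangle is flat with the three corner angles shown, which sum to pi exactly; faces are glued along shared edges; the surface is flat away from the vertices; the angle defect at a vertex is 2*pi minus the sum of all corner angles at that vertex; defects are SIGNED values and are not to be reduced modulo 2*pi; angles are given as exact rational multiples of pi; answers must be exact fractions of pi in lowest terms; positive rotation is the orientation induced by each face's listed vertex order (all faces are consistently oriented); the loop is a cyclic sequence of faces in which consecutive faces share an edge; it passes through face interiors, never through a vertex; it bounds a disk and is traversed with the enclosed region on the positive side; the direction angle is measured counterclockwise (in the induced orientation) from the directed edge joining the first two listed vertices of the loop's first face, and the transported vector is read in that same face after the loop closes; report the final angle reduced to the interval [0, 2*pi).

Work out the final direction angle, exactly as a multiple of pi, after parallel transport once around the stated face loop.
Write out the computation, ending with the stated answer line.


enclosed vertex P1: corner angles sum to (13/4)*pi, defect = 2*pi - (13/4)*pi = (-5/4)*pi
enclosed vertex P4: corner angles sum to 2*pi, defect = 2*pi - 2*pi = 0
holonomy = initial angle + sum of enclosed defects (mod 2*pi), positive in the induced orientation
final angle = (7/12)*pi - (5/4)*pi = (4/3)*pi (mod 2*pi)

Answer: final direction angle = (4/3)*pi


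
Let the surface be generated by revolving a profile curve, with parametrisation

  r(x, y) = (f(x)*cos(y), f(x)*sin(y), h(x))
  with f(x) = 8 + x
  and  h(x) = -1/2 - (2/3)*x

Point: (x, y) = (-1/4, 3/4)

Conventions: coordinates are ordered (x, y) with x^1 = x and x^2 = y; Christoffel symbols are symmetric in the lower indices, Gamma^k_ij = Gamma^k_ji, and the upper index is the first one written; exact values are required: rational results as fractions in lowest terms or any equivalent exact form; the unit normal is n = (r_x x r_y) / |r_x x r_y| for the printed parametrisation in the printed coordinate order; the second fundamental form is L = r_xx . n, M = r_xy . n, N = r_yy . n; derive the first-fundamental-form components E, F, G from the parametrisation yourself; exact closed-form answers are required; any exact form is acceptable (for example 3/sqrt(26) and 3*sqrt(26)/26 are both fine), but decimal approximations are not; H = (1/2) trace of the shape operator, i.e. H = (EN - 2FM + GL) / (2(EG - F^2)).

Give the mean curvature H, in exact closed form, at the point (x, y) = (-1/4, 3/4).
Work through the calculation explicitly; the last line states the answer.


f = 31/4, f' = 1, f'' = 0, h' = -2/3, h'' = 0
E = 13/9, F = 0, G = 961/16; answer radicand W^2 = 13/9
unnormalised second-form numerators: l = 0, m = 0, n = -31/6; L = l/sqrt(13/9), and similarly M = m/sqrt(W^2), N = n/sqrt(W^2)
H = (E*n - 2*F*m + G*l) / (2*(EG - F^2)*sqrt(W^2)); E*n - 2*F*m + G*l = -403/54, EG - F^2 = 12493/144, so H = (-4/93)/sqrt(13/9)

Answer: H = -4*sqrt(13)/403


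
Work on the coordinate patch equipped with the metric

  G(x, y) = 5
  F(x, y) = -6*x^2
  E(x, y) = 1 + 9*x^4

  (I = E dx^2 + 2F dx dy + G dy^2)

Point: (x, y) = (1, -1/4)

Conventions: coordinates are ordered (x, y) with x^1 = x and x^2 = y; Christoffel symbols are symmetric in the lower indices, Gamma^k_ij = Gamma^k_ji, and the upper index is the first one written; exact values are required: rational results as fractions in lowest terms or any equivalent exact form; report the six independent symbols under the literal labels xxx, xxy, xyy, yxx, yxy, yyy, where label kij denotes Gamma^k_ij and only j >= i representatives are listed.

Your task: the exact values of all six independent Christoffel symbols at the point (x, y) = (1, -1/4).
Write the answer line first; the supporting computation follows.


Answer: Gamma_xxx = 9/7, Gamma_xxy = 0, Gamma_xyy = 0, Gamma_yxx = -6/7, Gamma_yxy = 0, Gamma_yyy = 0

E = 10, F = -6, G = 5 at the point
E_x = 36, E_y = 0, F_x = -12, F_y = 0, G_x = 0, G_y = 0
EG - F^2 = 14;  g^inv = (1/14) * [[5, 6], [6, 10]]
first-kind symbols [ij,l] = (1/2)(d_i g_jl + d_j g_il - d_l g_ij): [xx,x] = E_x/2 = 18, [xx,y] = F_x - E_y/2 = -12, [xy,x] = E_y/2 = 0, [xy,y] = G_x/2 = 0, [yy,x] = F_y - G_x/2 = 0, [yy,y] = G_y/2 = 0
Gamma^x_ij = (G*[ij,x] - F*[ij,y])/(EG - F^2), Gamma^y_ij = (E*[ij,y] - F*[ij,x])/(EG - F^2)


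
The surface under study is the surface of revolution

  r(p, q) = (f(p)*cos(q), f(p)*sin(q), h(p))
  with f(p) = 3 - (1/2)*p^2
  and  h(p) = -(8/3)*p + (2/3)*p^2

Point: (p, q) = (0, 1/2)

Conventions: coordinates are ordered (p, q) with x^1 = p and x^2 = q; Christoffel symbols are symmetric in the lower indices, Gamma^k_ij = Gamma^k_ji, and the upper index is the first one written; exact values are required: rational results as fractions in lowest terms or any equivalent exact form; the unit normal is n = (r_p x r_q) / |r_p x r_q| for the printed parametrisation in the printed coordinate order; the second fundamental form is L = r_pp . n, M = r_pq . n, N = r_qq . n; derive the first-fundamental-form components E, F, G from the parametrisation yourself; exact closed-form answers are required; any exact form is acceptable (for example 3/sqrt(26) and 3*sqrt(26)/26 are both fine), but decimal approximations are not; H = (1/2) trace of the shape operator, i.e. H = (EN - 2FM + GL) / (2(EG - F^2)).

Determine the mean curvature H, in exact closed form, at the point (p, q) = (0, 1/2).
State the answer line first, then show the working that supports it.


Answer: H = -91/384

f = 3, f' = 0, f'' = -1, h' = -8/3, h'' = 4/3
E = 64/9, F = 0, G = 9; answer radicand W^2 = 64/9
unnormalised second-form numerators: l = -8/3, m = 0, n = -8; L = l/sqrt(64/9), and similarly M = m/sqrt(W^2), N = n/sqrt(W^2)
H = (E*n - 2*F*m + G*l) / (2*(EG - F^2)*sqrt(W^2)); E*n - 2*F*m + G*l = -728/9, EG - F^2 = 64, so H = (-91/144)/sqrt(64/9)


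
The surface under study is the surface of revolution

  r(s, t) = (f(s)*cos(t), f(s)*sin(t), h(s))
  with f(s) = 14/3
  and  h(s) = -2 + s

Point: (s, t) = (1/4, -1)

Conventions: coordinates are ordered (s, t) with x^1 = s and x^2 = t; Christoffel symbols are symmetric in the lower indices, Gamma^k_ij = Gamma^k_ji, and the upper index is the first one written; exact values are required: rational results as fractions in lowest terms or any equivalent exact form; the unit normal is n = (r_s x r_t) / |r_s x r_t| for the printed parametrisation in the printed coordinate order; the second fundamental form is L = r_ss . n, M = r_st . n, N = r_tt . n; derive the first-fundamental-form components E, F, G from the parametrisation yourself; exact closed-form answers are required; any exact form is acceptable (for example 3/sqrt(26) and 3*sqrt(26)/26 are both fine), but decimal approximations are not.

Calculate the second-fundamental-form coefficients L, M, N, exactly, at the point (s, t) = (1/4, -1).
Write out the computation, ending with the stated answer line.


f = 14/3, f' = 0, f'' = 0, h' = 1, h'' = 0
E = 1, F = 0, G = 196/9; answer radicand W^2 = 1
unnormalised second-form numerators: l = 0, m = 0, n = 14/3; L = l/sqrt(1), and similarly M = m/sqrt(W^2), N = n/sqrt(W^2)

Answer: L = 0, M = 0, N = 14/3


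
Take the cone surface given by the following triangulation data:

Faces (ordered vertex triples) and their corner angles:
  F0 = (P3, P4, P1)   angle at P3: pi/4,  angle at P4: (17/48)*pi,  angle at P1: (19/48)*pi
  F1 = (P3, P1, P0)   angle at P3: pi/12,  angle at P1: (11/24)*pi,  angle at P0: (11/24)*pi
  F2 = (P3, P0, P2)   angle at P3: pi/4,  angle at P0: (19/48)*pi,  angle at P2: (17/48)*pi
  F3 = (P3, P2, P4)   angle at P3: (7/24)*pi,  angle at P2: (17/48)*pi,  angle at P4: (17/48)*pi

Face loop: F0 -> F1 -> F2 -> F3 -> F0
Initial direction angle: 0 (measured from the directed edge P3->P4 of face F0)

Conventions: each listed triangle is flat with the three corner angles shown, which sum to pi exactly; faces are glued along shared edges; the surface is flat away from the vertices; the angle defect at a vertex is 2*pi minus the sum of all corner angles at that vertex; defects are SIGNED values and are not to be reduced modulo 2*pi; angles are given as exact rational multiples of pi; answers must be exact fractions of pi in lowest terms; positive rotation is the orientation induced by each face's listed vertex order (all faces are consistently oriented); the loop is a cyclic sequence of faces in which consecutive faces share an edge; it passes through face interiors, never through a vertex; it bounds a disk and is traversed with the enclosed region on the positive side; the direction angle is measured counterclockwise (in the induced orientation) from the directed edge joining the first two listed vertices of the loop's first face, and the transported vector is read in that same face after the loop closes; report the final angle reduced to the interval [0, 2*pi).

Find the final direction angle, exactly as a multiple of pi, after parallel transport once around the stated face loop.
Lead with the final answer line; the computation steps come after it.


Answer: final direction angle = (9/8)*pi

enclosed vertex P3: corner angles sum to (7/8)*pi, defect = 2*pi - (7/8)*pi = (9/8)*pi
final direction = starting direction + enclosed defect total, reduced mod 2*pi (induced orientation)
final angle = 0 + (9/8)*pi = (9/8)*pi (mod 2*pi)


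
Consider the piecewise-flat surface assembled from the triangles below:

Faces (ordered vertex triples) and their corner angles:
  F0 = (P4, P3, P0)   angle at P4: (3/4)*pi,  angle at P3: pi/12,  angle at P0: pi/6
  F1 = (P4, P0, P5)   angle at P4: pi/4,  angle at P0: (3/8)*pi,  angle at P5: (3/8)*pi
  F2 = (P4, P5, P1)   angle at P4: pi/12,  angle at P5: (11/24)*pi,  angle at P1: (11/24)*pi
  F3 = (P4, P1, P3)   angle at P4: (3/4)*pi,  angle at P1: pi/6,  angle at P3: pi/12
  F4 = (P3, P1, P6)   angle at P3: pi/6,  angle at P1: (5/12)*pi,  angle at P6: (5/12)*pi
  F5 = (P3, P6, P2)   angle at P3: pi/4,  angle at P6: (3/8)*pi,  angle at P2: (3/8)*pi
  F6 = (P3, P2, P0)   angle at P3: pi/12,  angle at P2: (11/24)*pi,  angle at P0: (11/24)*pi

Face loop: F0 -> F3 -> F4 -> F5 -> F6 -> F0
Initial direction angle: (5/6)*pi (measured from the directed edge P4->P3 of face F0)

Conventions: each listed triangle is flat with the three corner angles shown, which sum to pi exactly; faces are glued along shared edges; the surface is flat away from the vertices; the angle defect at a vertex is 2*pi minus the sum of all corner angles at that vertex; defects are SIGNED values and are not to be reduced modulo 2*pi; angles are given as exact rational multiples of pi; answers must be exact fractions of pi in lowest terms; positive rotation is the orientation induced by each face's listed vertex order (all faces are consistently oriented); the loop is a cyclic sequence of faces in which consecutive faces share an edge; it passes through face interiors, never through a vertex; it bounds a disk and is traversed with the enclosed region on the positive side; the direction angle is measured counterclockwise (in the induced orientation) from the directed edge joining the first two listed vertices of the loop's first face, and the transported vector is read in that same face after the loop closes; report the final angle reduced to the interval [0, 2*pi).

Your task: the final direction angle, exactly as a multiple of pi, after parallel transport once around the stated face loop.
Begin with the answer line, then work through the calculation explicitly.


Answer: final direction angle = pi/6

enclosed vertex P3: corner angles sum to (2/3)*pi, defect = 2*pi - (2/3)*pi = (4/3)*pi
adding the enclosed defects to the starting angle (mod 2*pi, induced orientation) gives the holonomy
final angle = (5/6)*pi + (4/3)*pi = pi/6 (mod 2*pi)


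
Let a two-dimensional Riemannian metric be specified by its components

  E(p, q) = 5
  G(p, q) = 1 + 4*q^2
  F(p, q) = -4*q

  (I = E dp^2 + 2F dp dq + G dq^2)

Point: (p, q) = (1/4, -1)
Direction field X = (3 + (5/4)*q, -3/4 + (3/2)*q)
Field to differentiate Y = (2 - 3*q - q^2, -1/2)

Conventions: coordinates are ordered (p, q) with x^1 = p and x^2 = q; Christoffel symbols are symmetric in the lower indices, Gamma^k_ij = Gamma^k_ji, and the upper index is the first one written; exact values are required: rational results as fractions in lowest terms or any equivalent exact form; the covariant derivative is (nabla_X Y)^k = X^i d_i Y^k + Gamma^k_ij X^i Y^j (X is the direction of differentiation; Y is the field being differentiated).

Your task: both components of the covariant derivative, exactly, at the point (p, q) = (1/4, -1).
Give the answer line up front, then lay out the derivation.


Answer: (nabla_X Y)^p = 7/4, (nabla_X Y)^q = -1/2

E = 5, F = 4, G = 5 at the point
E_p = 0, E_q = 0, F_p = 0, F_q = -4, G_p = 0, G_q = -8
EG - F^2 = 9;  g^inv = (1/9) * [[5, -4], [-4, 5]]
first-kind symbols [ij,l] = (1/2)(d_i g_jl + d_j g_il - d_l g_ij): [pp,p] = E_p/2 = 0, [pp,q] = F_p - E_q/2 = 0, [pq,p] = E_q/2 = 0, [pq,q] = G_p/2 = 0, [qq,p] = F_q - G_p/2 = -4, [qq,q] = G_q/2 = -4
Gamma^p_ij = (G*[ij,p] - F*[ij,q])/(EG - F^2), Gamma^q_ij = (E*[ij,q] - F*[ij,p])/(EG - F^2)
Gamma_ppp = 0, Gamma_ppq = 0, Gamma_pqq = -4/9, Gamma_qpp = 0, Gamma_qpq = 0, Gamma_qqq = -4/9
X = (7/4, -9/4), Y = (4, -1/2) at the point
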